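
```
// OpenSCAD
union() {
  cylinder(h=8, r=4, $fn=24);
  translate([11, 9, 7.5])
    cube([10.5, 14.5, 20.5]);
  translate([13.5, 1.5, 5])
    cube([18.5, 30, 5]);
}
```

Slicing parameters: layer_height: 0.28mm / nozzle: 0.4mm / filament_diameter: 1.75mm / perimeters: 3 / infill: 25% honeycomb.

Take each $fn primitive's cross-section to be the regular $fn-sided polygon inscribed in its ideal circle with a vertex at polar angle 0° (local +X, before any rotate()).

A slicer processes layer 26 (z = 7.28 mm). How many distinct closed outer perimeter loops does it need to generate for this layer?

At z = 7.28 mm: the cylinder: section is a regular 24-gon, circumradius r=4; the cube at (11, 9) is not intersected at this z (z outside [7.5, 28]); the 18.5×30 cube at (13.5, 1.5) contributes its full rectangle; Combining (union): the 2 present regions are separate (no shared area or edge), so areas and boundary lengths simply add and each stays a separate island — 2 connected regions. The result has 2 disconnected regions.

2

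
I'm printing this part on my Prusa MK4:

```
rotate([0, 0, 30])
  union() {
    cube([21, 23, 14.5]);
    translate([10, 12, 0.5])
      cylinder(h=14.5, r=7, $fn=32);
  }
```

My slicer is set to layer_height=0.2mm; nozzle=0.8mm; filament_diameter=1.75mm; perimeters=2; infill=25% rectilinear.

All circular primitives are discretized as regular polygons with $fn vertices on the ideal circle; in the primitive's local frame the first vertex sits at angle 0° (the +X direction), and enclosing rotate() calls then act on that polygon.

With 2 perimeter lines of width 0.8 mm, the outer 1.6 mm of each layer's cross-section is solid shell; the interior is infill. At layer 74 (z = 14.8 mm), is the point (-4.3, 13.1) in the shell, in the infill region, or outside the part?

At z = 14.8 mm: the cube is not intersected at this z (z outside [0, 14.5]); the r=7 cylinder at (10, 12) contributes a regular 32-gon of circumradius 7; Combining (union): only the r=7 cylinder at (10, 12) is present, so the union is just that shape — 1 connected region; (rotated 30° about Z; rotation is an isometry so areas/perimeters/island counts are preserved). Overall, the cross-section is a single solid region. Undo the 30° rotation: the query point maps to (2.826, 13.495) in the un-rotated model frame. The nearest boundary edge runs (3.53, 14.68)→(3.13, 13.37); distance from the point to it = 0.33 mm. The point is not inside any of the regions above, so it lies outside the cross-section (0.33 mm from the nearest boundary).

outside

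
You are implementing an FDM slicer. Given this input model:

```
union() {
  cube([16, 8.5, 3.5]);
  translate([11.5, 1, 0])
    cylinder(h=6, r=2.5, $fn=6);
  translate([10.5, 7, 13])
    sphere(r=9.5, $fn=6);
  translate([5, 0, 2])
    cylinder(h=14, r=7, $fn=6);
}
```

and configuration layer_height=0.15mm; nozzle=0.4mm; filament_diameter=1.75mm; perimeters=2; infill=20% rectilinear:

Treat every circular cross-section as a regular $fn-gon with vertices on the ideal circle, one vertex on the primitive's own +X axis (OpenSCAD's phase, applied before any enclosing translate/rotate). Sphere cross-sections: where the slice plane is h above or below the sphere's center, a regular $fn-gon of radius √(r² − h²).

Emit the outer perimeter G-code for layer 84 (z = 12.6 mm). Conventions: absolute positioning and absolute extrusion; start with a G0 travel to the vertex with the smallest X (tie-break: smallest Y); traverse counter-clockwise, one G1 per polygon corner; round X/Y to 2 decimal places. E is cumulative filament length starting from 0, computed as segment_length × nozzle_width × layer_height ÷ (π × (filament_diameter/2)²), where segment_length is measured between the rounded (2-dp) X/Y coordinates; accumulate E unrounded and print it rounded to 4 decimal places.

At z = 12.6 mm: the cube is absent (z outside [0, 3.5]); the cylinder at (11.5, 1) is absent (z outside [0, 6]); the r=9.5 sphere at (10.5, 7) contributes a regular 6-gon of circumradius √(9.5²−0.4²) = 9.492; the cylinder at (5, 0): section is a regular 6-gon, circumradius r=7; Merging all regions: the regions partially overlap (shared area 49.75 mm²), so overlapping operands fuse into one piece — 1 connected region. The outline is a single polygon with 11 vertices. Extrusion per mm of travel: 0.4 × 0.15 / (π × 0.875²) = 0.024945. Accumulating E over each segment gives final E = 1.7371.

G0 X-2.00 Y0.00 Z12.60
G1 X1.50 Y-6.06 E0.1746
G1 X8.50 Y-6.06 E0.3492
G1 X11.30 Y-1.22 E0.4887
G1 X15.25 Y-1.22 E0.5872
G1 X19.99 Y7.00 E0.8239
G1 X15.25 Y15.22 E1.0606
G1 X5.75 Y15.22 E1.2976
G1 X1.01 Y7.00 E1.5343
G1 X1.55 Y6.06 E1.5613
G1 X1.50 Y6.06 E1.5626
G1 X-2.00 Y0.00 E1.7371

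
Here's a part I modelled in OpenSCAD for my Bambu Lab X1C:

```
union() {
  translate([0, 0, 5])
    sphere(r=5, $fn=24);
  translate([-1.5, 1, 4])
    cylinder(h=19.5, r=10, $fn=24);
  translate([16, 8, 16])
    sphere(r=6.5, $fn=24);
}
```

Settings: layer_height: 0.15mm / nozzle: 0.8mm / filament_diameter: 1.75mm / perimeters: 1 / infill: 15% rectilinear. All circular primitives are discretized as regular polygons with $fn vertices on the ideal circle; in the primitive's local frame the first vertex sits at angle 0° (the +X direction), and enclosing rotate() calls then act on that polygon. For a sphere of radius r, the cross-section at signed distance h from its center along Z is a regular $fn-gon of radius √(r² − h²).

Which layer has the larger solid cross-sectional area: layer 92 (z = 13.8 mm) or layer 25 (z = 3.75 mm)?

Layer 92 (z = 13.8): the sphere is not intersected at this z (|z−center|=8.800 > r=5); the r=10 cylinder at (-1.5, 1) gives a regular 24-gon of circumradius 10 (constant along its height) (area = (24/2)·10.000²·sin(360°/24) = 310.58 mm²); the r=6.5 sphere at (16, 8) slices to a regular 24-gon of circumradius 6.116 (√(r²−h²) with h=2.2 from center) (area = (24/2)·6.116²·sin(360°/24) = 116.19 mm²); Combining (union): the 2 present regions are separate (no shared area or edge), so areas and boundary lengths simply add and each stays a separate island — area = 426.77 mm². So its area = 426.77 mm². Layer 25 (z = 3.75): the r=5 sphere slices to a regular 24-gon of circumradius 4.841 (√(r²−h²) with h=1.25 from center) (area = (24/2)·4.841²·sin(360°/24) = 72.79 mm²); the cylinder at (-1.5, 1) does not reach this height (z outside [4, 23.5]); the sphere at (16, 8) is absent (|z−center|=12.250 > r=6.5); Merging all regions: only the r=5 sphere is present, so the union is just that shape — area = 72.79 mm². So its area = 72.79 mm². Layer 92 is larger (426.77 vs 72.79 mm²).

layer 92 (z = 13.8 mm)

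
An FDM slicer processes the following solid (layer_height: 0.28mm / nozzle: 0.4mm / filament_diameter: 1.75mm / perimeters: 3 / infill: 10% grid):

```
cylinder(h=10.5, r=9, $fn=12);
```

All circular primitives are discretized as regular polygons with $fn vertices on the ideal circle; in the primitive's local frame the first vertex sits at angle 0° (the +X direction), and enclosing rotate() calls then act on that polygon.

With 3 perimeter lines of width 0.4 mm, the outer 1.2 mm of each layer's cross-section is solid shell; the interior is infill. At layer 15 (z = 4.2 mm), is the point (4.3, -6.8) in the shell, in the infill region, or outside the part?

shell

At z = 4.2 mm: the r=9 cylinder gives a regular 12-gon of circumradius 9 (constant along its height). Overall, the cross-section is a single solid region. The nearest boundary edge runs (4.50, -7.79)→(7.79, -4.50); distance from the point to it = 0.84 mm. The point is inside the cross-section, 0.84 mm from the nearest boundary — within the 1.2 mm shell band (3 × 0.4).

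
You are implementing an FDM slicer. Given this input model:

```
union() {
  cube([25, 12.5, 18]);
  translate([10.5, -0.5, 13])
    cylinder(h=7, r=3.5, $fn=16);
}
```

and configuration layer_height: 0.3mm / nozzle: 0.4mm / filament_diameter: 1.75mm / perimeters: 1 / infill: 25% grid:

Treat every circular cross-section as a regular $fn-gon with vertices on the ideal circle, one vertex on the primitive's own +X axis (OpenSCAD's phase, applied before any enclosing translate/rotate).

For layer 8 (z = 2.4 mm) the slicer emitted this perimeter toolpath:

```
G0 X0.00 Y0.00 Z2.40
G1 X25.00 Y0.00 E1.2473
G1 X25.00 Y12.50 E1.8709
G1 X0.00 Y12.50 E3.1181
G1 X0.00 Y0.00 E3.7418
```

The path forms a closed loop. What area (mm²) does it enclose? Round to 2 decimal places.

Apply the shoelace formula to the sequence of (X, Y) vertices; enclosed area = 312.50 mm².

312.50 mm²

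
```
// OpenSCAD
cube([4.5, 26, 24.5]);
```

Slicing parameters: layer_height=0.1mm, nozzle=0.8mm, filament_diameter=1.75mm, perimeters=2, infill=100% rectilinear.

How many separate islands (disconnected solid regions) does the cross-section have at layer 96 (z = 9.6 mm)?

At z = 9.6 mm: the 4.5×26 cube contributes its full rectangle. Overall, the cross-section is a single solid region. Island count = 1.

1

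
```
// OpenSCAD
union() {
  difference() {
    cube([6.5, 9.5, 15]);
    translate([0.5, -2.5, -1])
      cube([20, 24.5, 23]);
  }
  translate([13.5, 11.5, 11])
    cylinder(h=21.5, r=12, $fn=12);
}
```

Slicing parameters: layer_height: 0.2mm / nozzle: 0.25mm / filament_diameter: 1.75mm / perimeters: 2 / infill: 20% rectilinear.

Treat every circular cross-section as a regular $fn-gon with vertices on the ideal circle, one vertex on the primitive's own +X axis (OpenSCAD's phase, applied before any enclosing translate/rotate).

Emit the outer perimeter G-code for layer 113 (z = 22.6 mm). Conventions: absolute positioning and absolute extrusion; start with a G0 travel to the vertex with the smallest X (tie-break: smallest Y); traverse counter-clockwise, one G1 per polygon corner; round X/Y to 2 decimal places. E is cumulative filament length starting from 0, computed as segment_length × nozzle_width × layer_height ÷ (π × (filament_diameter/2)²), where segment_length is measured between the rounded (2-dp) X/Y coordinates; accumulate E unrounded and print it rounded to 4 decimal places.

G0 X1.50 Y11.50 Z22.60
G1 X3.11 Y5.50 E0.1291
G1 X7.50 Y1.11 E0.2582
G1 X13.50 Y-0.50 E0.3873
G1 X19.50 Y1.11 E0.5165
G1 X23.89 Y5.50 E0.6455
G1 X25.50 Y11.50 E0.7747
G1 X23.89 Y17.50 E0.9038
G1 X19.50 Y21.89 E1.0329
G1 X13.50 Y23.50 E1.1620
G1 X7.50 Y21.89 E1.2911
G1 X3.11 Y17.50 E1.4202
G1 X1.50 Y11.50 E1.5493

At z = 22.6 mm: the cube is not intersected at this z (z outside [0, 15]); the cube at (0.5, -2.5) does not reach this height (z outside [-1, 22]); Subtracting the remaining from the first: the first operand is absent here, so nothing remains; the r=12 cylinder at (13.5, 11.5) gives a regular 12-gon of circumradius 12 (constant along its height); Combining (union): only the r=12 cylinder at (13.5, 11.5) is present, so the union is just that shape — 1 connected region. The outline is a single polygon with 12 vertices. Extrusion per mm of travel: 0.25 × 0.2 / (π × 0.875²) = 0.020788. Accumulating E over each segment gives final E = 1.5493.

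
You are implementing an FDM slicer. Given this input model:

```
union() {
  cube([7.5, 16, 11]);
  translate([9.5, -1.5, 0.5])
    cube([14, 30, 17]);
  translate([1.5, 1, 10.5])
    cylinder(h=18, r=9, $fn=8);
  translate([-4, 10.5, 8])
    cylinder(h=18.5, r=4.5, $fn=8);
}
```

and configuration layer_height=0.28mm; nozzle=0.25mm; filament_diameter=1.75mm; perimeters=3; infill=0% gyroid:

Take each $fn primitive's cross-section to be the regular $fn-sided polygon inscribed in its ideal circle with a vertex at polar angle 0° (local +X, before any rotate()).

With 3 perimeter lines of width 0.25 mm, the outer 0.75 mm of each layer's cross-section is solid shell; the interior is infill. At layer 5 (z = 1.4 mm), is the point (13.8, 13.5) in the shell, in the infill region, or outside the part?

infill

At z = 1.4 mm: the cube (footprint 7.5×16) is included at this height; the 14×30 cube at (9.5, -1.5) contributes its full rectangle; the cylinder at (1.5, 1) does not reach this height (z outside [10.5, 28.5]); the cylinder at (-4, 10.5) does not reach this height (z outside [8, 26.5]); Taking the union: the 2 present regions are separate (no shared area or edge), so areas and boundary lengths simply add and each stays a separate island — 2 connected regions. Overall, the cross-section has 2 separate islands. The nearest boundary edge runs (9.50, -1.50)→(9.50, 28.50); distance from the point to it = 4.30 mm. (Shell/infill is judged within the island containing the point — the largest one.) The point is inside the cross-section and 4.30 mm from the nearest boundary — more than the 0.75 mm shell width (3 × 0.25), so it's in the infill interior.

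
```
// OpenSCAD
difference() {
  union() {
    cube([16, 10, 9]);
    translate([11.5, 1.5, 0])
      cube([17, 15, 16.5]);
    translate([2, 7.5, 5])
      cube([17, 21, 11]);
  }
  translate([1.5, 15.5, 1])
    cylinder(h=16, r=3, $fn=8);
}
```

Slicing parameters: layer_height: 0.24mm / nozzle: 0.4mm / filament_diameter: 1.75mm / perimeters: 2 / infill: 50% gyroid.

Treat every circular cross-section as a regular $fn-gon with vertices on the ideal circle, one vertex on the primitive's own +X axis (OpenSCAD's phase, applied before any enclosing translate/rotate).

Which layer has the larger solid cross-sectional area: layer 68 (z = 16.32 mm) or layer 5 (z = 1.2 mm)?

layer 5 (z = 1.2 mm)

Layer 68 (z = 16.32): the cube does not reach this height (z outside [0, 9]); the cube at (11.5, 1.5) is present — its section is the full 17×15 rectangle (area 255.00 mm²); the cube at (2, 7.5) is absent (z outside [5, 16]); Taking the union: only the 17×15 cube at (11.5, 1.5) is present, so the union is just that shape — area = 255.00 mm²; the cylinder at (1.5, 15.5): section is a regular 8-gon, circumradius r=3 (area = (8/2)·3.000²·sin(360°/8) = 25.46 mm²); Taking the first minus the rest: starting from that combined region (255.00 mm²), the r=3 cylinder at (1.5, 15.5) misses the remaining region (no effect) — area = 255.00 mm². So its area = 255.00 mm². Layer 5 (z = 1.2): the cube is present — its section is the full 16×10 rectangle (area 160.00 mm²); the cube at (11.5, 1.5) (footprint 17×15) is included at this height (area 255.00 mm²); the cube at (2, 7.5) is not intersected at this z (z outside [5, 16]); Merging all regions: the regions partially overlap — summed areas 415.00 mm² minus the doubly-counted overlap 38.25 mm² gives 376.75 mm² — area = 376.75 mm²; the r=3 cylinder at (1.5, 15.5) gives a regular 8-gon of circumradius 3 (constant along its height) (area = (8/2)·3.000²·sin(360°/8) = 25.46 mm²); After the difference (first − rest): starting from the result so far (376.75 mm²), the r=3 cylinder at (1.5, 15.5) misses the remaining region (no effect) — area = 376.75 mm². So its area = 376.75 mm². Layer 5 is larger (376.75 vs 255.00 mm²).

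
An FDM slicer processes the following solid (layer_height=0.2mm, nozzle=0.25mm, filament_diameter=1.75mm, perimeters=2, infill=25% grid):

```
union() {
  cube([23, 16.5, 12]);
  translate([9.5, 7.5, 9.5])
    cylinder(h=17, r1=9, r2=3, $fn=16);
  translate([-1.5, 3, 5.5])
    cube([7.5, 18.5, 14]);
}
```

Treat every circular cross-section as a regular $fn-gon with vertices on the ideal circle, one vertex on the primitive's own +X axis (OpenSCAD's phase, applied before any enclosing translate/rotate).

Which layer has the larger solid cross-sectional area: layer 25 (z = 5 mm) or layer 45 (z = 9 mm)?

layer 45 (z = 9 mm)

Layer 25 (z = 5): the cube (footprint 23×16.5) is included at this height (area 379.50 mm²); the cone at (9.5, 7.5) does not reach this height (z outside [9.5, 26.5]); the cube at (-1.5, 3) does not reach this height (z outside [5.5, 19.5]); Merging all regions: only the 23×16.5 cube is present, so the union is just that shape — area = 379.50 mm². So its area = 379.50 mm². Layer 45 (z = 9): the cube is present — its section is the full 23×16.5 rectangle (area 379.50 mm²); the cone at (9.5, 7.5) is not intersected at this z (z outside [9.5, 26.5]); the 7.5×18.5 cube at (-1.5, 3) contributes its full rectangle (area 138.75 mm²); Merging all regions: the regions partially overlap — summed areas 518.25 mm² minus the doubly-counted overlap 81.00 mm² gives 437.25 mm² — area = 437.25 mm². So its area = 437.25 mm². Layer 45 is larger (437.25 vs 379.50 mm²).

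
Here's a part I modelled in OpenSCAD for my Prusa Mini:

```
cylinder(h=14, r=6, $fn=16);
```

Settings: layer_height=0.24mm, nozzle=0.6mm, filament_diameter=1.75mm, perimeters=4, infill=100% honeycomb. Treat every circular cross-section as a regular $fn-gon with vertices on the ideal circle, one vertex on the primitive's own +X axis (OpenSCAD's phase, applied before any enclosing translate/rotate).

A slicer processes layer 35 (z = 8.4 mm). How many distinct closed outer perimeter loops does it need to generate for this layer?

At z = 8.4 mm: the r=6 cylinder contributes a regular 16-gon of circumradius 6. The result has 1 disconnected region.

1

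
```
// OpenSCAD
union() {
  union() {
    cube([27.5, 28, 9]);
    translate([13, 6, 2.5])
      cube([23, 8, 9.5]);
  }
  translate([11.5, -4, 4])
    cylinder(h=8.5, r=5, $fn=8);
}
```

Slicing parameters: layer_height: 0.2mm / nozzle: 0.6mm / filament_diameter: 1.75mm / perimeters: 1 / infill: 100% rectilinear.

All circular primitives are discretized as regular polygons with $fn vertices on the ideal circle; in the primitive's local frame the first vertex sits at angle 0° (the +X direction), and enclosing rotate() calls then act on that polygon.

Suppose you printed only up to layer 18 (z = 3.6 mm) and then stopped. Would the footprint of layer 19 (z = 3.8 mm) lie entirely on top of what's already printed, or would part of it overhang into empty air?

Compare the two slices. At z = 3.6: the cube is present — its section is the full 27.5×28 rectangle (area 770.00 mm²); the 23×8 cube at (13, 6) contributes its full rectangle (area 184.00 mm²); Taking the union: the regions partially overlap — summed areas 954.00 mm² minus the doubly-counted overlap 116.00 mm² gives 838.00 mm² — area = 838.00 mm²; the cylinder at (11.5, -4) does not reach this height (z outside [4, 12.5]); Combining (union): only that combined region is present, so the union is just that shape — area = 838.00 mm². At z = 3.8: the cube is present — its section is the full 27.5×28 rectangle (area 770.00 mm²); the cube at (13, 6) (footprint 23×8) is included at this height (area 184.00 mm²); Combining (union): the regions partially overlap — summed areas 954.00 mm² minus the doubly-counted overlap 116.00 mm² gives 838.00 mm² — area = 838.00 mm²; the cylinder at (11.5, -4) is not intersected at this z (z outside [4, 12.5]); Taking the union: only that combined region is present, so the union is just that shape — area = 838.00 mm². Checking containment: the cross-section at z = 3.8 is a subset of the cross-section at z = 3.6.

entirely on top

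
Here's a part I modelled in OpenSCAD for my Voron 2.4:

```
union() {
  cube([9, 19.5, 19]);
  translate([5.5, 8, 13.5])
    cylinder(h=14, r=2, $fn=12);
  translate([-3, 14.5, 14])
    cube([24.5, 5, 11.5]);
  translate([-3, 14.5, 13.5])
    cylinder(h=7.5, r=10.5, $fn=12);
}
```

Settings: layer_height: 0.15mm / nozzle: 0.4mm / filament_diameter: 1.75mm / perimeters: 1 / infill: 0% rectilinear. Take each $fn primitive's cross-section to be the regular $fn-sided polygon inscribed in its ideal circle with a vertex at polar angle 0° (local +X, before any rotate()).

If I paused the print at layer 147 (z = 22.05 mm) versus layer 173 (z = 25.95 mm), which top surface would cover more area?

Layer 147 (z = 22.05): the cube does not reach this height (z outside [0, 19]); the r=2 cylinder at (5.5, 8) gives a regular 12-gon of circumradius 2 (constant along its height) (area = (12/2)·2.000²·sin(360°/12) = 12.00 mm²); the cube at (-3, 14.5) (footprint 24.5×5) is included at this height (area 122.50 mm²); the cylinder at (-3, 14.5) does not reach this height (z outside [13.5, 21]); Combining (union): the 2 present regions are separate (no shared area or edge), so areas and boundary lengths simply add and each stays a separate island — area = 134.50 mm². So its area = 134.50 mm². Layer 173 (z = 25.95): the cube is absent (z outside [0, 19]); the r=2 cylinder at (5.5, 8) contributes a regular 12-gon of circumradius 2 (area = (12/2)·2.000²·sin(360°/12) = 12.00 mm²); the cube at (-3, 14.5) is not intersected at this z (z outside [14, 25.5]); the cylinder at (-3, 14.5) is not intersected at this z (z outside [13.5, 21]); Merging all regions: only the r=2 cylinder at (5.5, 8) is present, so the union is just that shape — area = 12.00 mm². So its area = 12.00 mm². Layer 147 is larger (134.50 vs 12.00 mm²).

layer 147 (z = 22.05 mm)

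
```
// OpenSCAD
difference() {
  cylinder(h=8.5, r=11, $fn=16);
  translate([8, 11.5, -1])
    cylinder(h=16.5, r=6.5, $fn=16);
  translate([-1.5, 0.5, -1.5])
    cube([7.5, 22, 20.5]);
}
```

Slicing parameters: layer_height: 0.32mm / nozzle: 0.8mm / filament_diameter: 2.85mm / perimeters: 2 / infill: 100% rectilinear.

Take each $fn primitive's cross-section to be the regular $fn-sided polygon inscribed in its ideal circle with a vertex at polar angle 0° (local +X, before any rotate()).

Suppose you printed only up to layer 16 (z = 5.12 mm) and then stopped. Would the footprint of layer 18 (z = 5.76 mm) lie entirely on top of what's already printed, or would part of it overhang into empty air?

entirely on top

Compare the two slices. At z = 5.12: the r=11 cylinder contributes a regular 16-gon of circumradius 11 (area = (16/2)·11.000²·sin(360°/16) = 370.44 mm²); the cylinder at (8, 11.5): section is a regular 16-gon, circumradius r=6.5 (area = (16/2)·6.500²·sin(360°/16) = 129.35 mm²); the cube at (-1.5, 0.5) is present — its section is the full 7.5×22 rectangle (area 165.00 mm²); Subtracting the remaining from the first: starting from the r=11 cylinder (370.44 mm²), the r=6.5 cylinder at (8, 11.5) partially overlaps it — only the 21.38 mm² overlap (of its 129.35 mm²) is removed, clipping the outline; the 7.5×22 cube at (-1.5, 0.5) partially overlaps it — only the 60.75 mm² overlap (of its 165.00 mm²) is removed, clipping the outline — area = 288.30 mm². At z = 5.76: the r=11 cylinder gives a regular 16-gon of circumradius 11 (constant along its height) (area = (16/2)·11.000²·sin(360°/16) = 370.44 mm²); the r=6.5 cylinder at (8, 11.5) contributes a regular 16-gon of circumradius 6.5 (area = (16/2)·6.500²·sin(360°/16) = 129.35 mm²); the cube at (-1.5, 0.5) is present — its section is the full 7.5×22 rectangle (area 165.00 mm²); Subtracting the remaining from the first: starting from the r=11 cylinder (370.44 mm²), the r=6.5 cylinder at (8, 11.5) partially overlaps it — only the 21.38 mm² overlap (of its 129.35 mm²) is removed, clipping the outline; the 7.5×22 cube at (-1.5, 0.5) partially overlaps it — only the 60.75 mm² overlap (of its 165.00 mm²) is removed, clipping the outline — area = 288.30 mm². Checking containment: the cross-section at z = 5.76 is a subset of the cross-section at z = 5.12.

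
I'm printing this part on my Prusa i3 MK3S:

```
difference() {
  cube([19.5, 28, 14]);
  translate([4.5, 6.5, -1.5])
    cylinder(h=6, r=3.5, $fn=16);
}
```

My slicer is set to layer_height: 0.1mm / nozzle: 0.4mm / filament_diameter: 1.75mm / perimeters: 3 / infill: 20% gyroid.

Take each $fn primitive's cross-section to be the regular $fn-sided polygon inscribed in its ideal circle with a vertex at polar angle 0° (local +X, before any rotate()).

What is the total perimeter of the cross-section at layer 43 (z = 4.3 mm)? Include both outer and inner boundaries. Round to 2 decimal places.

116.85 mm

At z = 4.3 mm: the cube (footprint 19.5×28) is included at this height (perimeter 95.00 mm); the r=3.5 cylinder at (4.5, 6.5) gives a regular 16-gon of circumradius 3.5 (constant along its height) (perimeter = 2·16·3.500·sin(180°/16) = 21.85 mm); Subtracting the remaining from the first: starting from the 19.5×28 cube, the r=3.5 cylinder at (4.5, 6.5) lies wholly inside it (removes its full 37.50 mm² and its 21.85 mm outline becomes a hole wall) — boundary (outer + 1 inner loop) = 116.85 mm. Overall, the cross-section is one region with 1 hole. Total boundary length (outer + inner) = 116.85 mm.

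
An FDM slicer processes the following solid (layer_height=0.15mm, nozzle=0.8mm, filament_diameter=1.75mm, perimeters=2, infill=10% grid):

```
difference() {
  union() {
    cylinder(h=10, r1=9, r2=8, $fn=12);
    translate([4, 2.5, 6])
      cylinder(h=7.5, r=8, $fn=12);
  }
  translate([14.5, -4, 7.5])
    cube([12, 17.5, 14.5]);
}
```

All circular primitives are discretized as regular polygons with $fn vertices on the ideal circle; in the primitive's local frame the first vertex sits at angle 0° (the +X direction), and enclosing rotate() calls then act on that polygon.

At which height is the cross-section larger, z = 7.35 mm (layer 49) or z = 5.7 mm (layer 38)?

Layer 49 (z = 7.35): the cone (r1=9→r2=8) has section circumradius 8.265 here — a regular 12-gon (area = (12/2)·8.265²·sin(360°/12) = 204.93 mm²); the r=8 cylinder at (4, 2.5) gives a regular 12-gon of circumradius 8 (constant along its height) (area = (12/2)·8.000²·sin(360°/12) = 192.00 mm²); Combining (union): the regions partially overlap — summed areas 396.93 mm² minus the doubly-counted overlap 124.59 mm² gives 272.34 mm² — area = 272.34 mm²; the cube at (14.5, -4) does not reach this height (z outside [7.5, 22]); Taking the first minus the rest: none of the subtracted shapes is present at this height, so that combined region is unchanged — area = 272.34 mm². So its area = 272.34 mm². Layer 38 (z = 5.7): the cone (r1=9→r2=8) has section circumradius 8.430 here — a regular 12-gon (area = (12/2)·8.430²·sin(360°/12) = 213.19 mm²); the cylinder at (4, 2.5) is absent (z outside [6, 13.5]); Taking the union: only the cone is present, so the union is just that shape — area = 213.19 mm²; the cube at (14.5, -4) does not reach this height (z outside [7.5, 22]); Subtracting the remaining from the first: none of the subtracted shapes is present at this height, so that combined region is unchanged — area = 213.19 mm². So its area = 213.19 mm². Layer 49 is larger (272.34 vs 213.19 mm²).

layer 49 (z = 7.35 mm)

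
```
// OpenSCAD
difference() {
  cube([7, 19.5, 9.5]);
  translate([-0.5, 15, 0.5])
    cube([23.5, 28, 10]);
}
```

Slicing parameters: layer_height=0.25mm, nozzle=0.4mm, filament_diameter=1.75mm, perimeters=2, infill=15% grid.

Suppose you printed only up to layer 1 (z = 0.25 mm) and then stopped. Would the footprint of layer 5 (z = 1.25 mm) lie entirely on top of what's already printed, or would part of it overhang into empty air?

Compare the two slices. At z = 0.25: the 7×19.5 cube contributes its full rectangle (area 136.50 mm²); the cube at (-0.5, 15) is absent (z outside [0.5, 10.5]); After the difference (first − rest): none of the subtracted shapes is present at this height, so the 7×19.5 cube is unchanged — area = 136.50 mm². At z = 1.25: the cube (footprint 7×19.5) is included at this height (area 136.50 mm²); the cube at (-0.5, 15) is present — its section is the full 23.5×28 rectangle (area 658.00 mm²); After the difference (first − rest): starting from the 7×19.5 cube (136.50 mm²), the 23.5×28 cube at (-0.5, 15) partially overlaps it — only the 31.50 mm² overlap (of its 658.00 mm²) is removed, clipping the outline — area = 105.00 mm². Checking containment: the cross-section at z = 1.25 is a subset of the cross-section at z = 0.25.

entirely on top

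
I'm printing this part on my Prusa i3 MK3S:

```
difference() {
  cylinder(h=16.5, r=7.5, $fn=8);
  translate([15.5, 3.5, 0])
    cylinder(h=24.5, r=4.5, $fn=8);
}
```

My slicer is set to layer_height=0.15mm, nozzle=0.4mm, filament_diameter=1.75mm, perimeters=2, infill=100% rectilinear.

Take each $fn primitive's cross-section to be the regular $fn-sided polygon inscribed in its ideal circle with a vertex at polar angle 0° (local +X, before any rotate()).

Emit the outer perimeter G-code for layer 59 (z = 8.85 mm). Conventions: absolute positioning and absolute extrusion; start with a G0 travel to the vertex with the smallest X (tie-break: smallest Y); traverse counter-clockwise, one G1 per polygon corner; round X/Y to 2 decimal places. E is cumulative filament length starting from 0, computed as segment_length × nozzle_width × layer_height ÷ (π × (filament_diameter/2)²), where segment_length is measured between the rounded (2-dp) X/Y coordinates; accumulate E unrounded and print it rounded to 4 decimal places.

G0 X-7.50 Y0.00 Z8.85
G1 X-5.30 Y-5.30 E0.1431
G1 X0.00 Y-7.50 E0.2863
G1 X5.30 Y-5.30 E0.4294
G1 X7.50 Y0.00 E0.5726
G1 X5.30 Y5.30 E0.7157
G1 X0.00 Y7.50 E0.8589
G1 X-5.30 Y5.30 E1.0020
G1 X-7.50 Y0.00 E1.1452

At z = 8.85 mm: the r=7.5 cylinder gives a regular 8-gon of circumradius 7.5 (constant along its height); the cylinder at (15.5, 3.5): section is a regular 8-gon, circumradius r=4.5; Subtracting the remaining from the first: starting from the r=7.5 cylinder, the r=4.5 cylinder at (15.5, 3.5) misses the remaining region (no effect) — 1 connected region. The outline is a single polygon with 8 vertices. Extrusion per mm of travel: 0.4 × 0.15 / (π × 0.875²) = 0.024945. Accumulating E over each segment gives final E = 1.1452.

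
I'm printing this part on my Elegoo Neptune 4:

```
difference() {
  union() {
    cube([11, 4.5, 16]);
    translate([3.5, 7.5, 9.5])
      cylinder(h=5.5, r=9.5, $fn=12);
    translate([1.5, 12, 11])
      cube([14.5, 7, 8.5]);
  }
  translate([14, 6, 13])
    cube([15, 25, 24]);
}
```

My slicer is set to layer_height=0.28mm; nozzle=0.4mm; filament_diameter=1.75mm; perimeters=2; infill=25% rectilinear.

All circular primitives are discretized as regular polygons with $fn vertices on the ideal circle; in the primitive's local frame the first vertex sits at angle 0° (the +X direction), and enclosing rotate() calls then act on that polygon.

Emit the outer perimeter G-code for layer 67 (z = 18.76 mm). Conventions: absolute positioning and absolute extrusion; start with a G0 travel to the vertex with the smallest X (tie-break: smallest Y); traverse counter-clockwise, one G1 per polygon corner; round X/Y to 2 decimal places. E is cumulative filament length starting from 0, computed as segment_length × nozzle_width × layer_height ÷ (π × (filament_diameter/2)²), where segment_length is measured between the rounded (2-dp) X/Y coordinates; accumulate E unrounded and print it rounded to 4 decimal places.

G0 X1.50 Y12.00 Z18.76
G1 X14.00 Y12.00 E0.5821
G1 X14.00 Y19.00 E0.9080
G1 X1.50 Y19.00 E1.4901
G1 X1.50 Y12.00 E1.8160

At z = 18.76 mm: the cube is absent (z outside [0, 16]); the cylinder at (3.5, 7.5) is absent (z outside [9.5, 15]); the cube at (1.5, 12) is present — its section is the full 14.5×7 rectangle; Merging all regions: only the 14.5×7 cube at (1.5, 12) is present, so the union is just that shape — 1 connected region; the 15×25 cube at (14, 6) contributes its full rectangle; Taking the first minus the rest: starting from that combined region, the 15×25 cube at (14, 6) partially overlaps it — only the 14.00 mm² overlap (of its 375.00 mm²) is removed, clipping the outline — 1 connected region. The outline is a single polygon with 4 vertices. Extrusion per mm of travel: 0.4 × 0.28 / (π × 0.875²) = 0.046564. Accumulating E over each segment gives final E = 1.8160.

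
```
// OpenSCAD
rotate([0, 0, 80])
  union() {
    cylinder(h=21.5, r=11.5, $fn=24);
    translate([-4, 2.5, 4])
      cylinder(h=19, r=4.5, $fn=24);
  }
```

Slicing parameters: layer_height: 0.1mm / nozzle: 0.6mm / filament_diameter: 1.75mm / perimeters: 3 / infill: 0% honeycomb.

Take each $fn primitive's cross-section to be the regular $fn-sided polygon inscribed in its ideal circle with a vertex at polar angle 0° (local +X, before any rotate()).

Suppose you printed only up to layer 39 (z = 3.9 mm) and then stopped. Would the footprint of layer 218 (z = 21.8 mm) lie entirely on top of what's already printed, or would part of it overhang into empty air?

Compare the two slices. At z = 3.9: the r=11.5 cylinder contributes a regular 24-gon of circumradius 11.5 (area = (24/2)·11.500²·sin(360°/24) = 410.75 mm²); the cylinder at (-4, 2.5) is not intersected at this z (z outside [4, 23]); Merging all regions: only the r=11.5 cylinder is present, so the union is just that shape — area = 410.75 mm²; (whole slice rotated 80° about Z — lengths, areas and connectivity unchanged). At z = 21.8: the cylinder is absent (z outside [0, 21.5]); the cylinder at (-4, 2.5): section is a regular 24-gon, circumradius r=4.5 (area = (24/2)·4.500²·sin(360°/24) = 62.89 mm²); Combining (union): only the r=4.5 cylinder at (-4, 2.5) is present, so the union is just that shape — area = 62.89 mm²; (whole slice rotated 80° about Z — lengths, areas and connectivity unchanged). Checking containment: the cross-section at z = 21.8 is a subset of the cross-section at z = 3.9.

entirely on top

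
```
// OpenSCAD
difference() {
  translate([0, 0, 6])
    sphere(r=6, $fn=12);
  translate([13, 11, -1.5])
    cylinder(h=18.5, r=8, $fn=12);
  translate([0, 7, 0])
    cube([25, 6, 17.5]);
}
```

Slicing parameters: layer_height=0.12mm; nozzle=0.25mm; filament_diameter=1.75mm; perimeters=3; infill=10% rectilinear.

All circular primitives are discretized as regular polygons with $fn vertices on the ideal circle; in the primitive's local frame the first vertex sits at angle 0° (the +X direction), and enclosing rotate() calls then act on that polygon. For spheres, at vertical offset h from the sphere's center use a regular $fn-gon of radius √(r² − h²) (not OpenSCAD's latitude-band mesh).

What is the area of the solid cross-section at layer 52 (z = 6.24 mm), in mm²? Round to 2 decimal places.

At z = 6.24 mm: the r=6 sphere slices to a regular 12-gon of circumradius 5.995 (√(r²−h²) with h=0.24 from center) (area = (12/2)·5.995²·sin(360°/12) = 107.83 mm²); the cylinder at (13, 11): section is a regular 12-gon, circumradius r=8 (area = (12/2)·8.000²·sin(360°/12) = 192.00 mm²); the 25×6 cube at (0, 7) contributes its full rectangle (area 150.00 mm²); Taking the first minus the rest: starting from the r=6 sphere (107.83 mm²), the r=8 cylinder at (13, 11) misses the remaining region (no effect); the 25×6 cube at (0, 7) misses the remaining region (no effect) — area = 107.83 mm². Overall, the cross-section is a single solid region. Net area = 107.83 mm².

107.83 mm²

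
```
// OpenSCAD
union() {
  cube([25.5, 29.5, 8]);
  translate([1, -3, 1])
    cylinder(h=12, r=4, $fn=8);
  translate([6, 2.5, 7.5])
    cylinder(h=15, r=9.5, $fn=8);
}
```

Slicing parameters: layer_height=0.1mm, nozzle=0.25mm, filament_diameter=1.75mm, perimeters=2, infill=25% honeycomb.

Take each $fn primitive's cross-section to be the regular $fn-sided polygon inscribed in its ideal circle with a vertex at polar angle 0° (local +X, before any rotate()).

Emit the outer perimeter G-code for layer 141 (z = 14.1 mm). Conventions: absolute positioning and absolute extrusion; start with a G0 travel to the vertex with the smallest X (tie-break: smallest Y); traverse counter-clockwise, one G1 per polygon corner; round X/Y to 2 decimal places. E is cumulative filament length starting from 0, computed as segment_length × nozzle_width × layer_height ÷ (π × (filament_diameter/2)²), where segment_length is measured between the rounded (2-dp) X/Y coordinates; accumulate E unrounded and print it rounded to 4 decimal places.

G0 X-3.50 Y2.50 Z14.10
G1 X-0.72 Y-4.22 E0.0756
G1 X6.00 Y-7.00 E0.1512
G1 X12.72 Y-4.22 E0.2268
G1 X15.50 Y2.50 E0.3023
G1 X12.72 Y9.22 E0.3779
G1 X6.00 Y12.00 E0.4535
G1 X-0.72 Y9.22 E0.5291
G1 X-3.50 Y2.50 E0.6047

At z = 14.1 mm: the cube is not intersected at this z (z outside [0, 8]); the cylinder at (1, -3) does not reach this height (z outside [1, 13]); the cylinder at (6, 2.5): section is a regular 8-gon, circumradius r=9.5; Combining (union): only the r=9.5 cylinder at (6, 2.5) is present, so the union is just that shape — 1 connected region. The outline is a single polygon with 8 vertices. Extrusion per mm of travel: 0.25 × 0.1 / (π × 0.875²) = 0.010394. Accumulating E over each segment gives final E = 0.6047.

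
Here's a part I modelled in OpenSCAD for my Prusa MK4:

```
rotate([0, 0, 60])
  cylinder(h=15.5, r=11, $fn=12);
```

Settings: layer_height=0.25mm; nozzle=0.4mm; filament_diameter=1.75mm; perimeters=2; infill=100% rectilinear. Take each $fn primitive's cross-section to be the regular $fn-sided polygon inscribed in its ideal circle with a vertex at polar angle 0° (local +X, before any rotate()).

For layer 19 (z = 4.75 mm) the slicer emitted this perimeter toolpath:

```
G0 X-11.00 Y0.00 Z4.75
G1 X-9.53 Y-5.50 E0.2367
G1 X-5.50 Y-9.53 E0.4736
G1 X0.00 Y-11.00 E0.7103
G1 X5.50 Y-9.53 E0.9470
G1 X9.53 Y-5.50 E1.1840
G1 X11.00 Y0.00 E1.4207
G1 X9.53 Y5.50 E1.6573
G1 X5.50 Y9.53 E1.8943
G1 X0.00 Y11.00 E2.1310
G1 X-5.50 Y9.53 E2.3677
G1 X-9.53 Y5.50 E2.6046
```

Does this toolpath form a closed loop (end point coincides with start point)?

Start point (G0): (-11.00, 0.00). End point (last G1): the path does not return to the start — open.

no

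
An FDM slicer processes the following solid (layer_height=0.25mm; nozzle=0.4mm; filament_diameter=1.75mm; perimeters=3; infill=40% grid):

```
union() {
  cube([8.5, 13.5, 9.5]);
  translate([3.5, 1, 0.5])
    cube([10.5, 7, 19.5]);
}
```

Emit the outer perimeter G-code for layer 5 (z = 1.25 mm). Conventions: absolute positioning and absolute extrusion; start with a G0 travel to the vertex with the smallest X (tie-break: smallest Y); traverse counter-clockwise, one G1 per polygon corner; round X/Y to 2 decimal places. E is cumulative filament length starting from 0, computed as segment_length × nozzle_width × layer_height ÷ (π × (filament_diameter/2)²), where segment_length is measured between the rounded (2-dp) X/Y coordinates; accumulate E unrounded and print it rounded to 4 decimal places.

At z = 1.25 mm: the cube (footprint 8.5×13.5) is included at this height; the 10.5×7 cube at (3.5, 1) contributes its full rectangle; Taking the union: the regions partially overlap (shared area 35.00 mm²), so overlapping operands fuse into one piece — 1 connected region. The outline is a single polygon with 8 vertices. Extrusion per mm of travel: 0.4 × 0.25 / (π × 0.875²) = 0.041575. Accumulating E over each segment gives final E = 2.2866.

G0 X0.00 Y0.00 Z1.25
G1 X8.50 Y0.00 E0.3534
G1 X8.50 Y1.00 E0.3950
G1 X14.00 Y1.00 E0.6236
G1 X14.00 Y8.00 E0.9147
G1 X8.50 Y8.00 E1.1433
G1 X8.50 Y13.50 E1.3720
G1 X0.00 Y13.50 E1.7254
G1 X0.00 Y0.00 E2.2866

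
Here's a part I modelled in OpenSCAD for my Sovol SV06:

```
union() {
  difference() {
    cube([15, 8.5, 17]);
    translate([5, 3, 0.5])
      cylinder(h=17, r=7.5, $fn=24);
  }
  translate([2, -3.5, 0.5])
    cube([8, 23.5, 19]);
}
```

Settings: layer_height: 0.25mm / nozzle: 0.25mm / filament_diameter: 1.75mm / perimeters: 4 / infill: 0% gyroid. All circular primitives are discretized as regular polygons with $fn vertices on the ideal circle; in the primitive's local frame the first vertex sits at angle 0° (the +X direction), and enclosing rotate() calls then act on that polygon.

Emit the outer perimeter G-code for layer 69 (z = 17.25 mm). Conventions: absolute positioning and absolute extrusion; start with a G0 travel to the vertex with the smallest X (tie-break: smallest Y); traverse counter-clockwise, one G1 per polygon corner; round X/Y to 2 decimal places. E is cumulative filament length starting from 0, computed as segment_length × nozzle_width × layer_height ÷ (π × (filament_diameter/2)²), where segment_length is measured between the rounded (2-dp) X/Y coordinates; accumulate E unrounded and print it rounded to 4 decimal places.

At z = 17.25 mm: the cube is absent (z outside [0, 17]); the r=7.5 cylinder at (5, 3) contributes a regular 24-gon of circumradius 7.5; After the difference (first − rest): the first operand is absent here, so nothing remains; the 8×23.5 cube at (2, -3.5) contributes its full rectangle; Combining (union): only the 8×23.5 cube at (2, -3.5) is present, so the union is just that shape — 1 connected region. The outline is a single polygon with 4 vertices. Extrusion per mm of travel: 0.25 × 0.25 / (π × 0.875²) = 0.025984. Accumulating E over each segment gives final E = 1.6370.

G0 X2.00 Y-3.50 Z17.25
G1 X10.00 Y-3.50 E0.2079
G1 X10.00 Y20.00 E0.8185
G1 X2.00 Y20.00 E1.0264
G1 X2.00 Y-3.50 E1.6370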